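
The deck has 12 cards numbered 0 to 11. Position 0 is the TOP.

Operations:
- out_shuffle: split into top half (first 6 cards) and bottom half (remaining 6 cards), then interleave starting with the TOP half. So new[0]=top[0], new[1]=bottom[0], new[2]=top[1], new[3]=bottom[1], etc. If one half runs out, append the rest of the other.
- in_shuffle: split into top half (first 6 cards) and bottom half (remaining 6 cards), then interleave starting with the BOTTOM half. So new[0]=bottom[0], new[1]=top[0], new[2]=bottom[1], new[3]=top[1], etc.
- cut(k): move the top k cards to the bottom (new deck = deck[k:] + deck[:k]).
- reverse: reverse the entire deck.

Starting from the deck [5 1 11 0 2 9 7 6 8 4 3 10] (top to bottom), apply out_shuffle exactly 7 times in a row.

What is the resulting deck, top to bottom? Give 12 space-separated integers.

After op 1 (out_shuffle): [5 7 1 6 11 8 0 4 2 3 9 10]
After op 2 (out_shuffle): [5 0 7 4 1 2 6 3 11 9 8 10]
After op 3 (out_shuffle): [5 6 0 3 7 11 4 9 1 8 2 10]
After op 4 (out_shuffle): [5 4 6 9 0 1 3 8 7 2 11 10]
After op 5 (out_shuffle): [5 3 4 8 6 7 9 2 0 11 1 10]
After op 6 (out_shuffle): [5 9 3 2 4 0 8 11 6 1 7 10]
After op 7 (out_shuffle): [5 8 9 11 3 6 2 1 4 7 0 10]

Answer: 5 8 9 11 3 6 2 1 4 7 0 10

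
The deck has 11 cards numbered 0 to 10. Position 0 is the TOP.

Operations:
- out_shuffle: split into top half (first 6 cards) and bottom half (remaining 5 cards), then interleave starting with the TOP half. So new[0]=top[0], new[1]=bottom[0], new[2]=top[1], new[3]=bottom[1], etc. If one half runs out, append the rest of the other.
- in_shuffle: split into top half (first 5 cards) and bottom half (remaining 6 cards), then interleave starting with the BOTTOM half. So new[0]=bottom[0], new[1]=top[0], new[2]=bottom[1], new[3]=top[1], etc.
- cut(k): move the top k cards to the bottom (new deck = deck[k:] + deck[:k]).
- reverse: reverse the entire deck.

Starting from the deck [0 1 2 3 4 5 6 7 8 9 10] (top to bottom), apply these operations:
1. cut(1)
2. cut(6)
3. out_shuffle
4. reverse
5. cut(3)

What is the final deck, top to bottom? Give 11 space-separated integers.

After op 1 (cut(1)): [1 2 3 4 5 6 7 8 9 10 0]
After op 2 (cut(6)): [7 8 9 10 0 1 2 3 4 5 6]
After op 3 (out_shuffle): [7 2 8 3 9 4 10 5 0 6 1]
After op 4 (reverse): [1 6 0 5 10 4 9 3 8 2 7]
After op 5 (cut(3)): [5 10 4 9 3 8 2 7 1 6 0]

Answer: 5 10 4 9 3 8 2 7 1 6 0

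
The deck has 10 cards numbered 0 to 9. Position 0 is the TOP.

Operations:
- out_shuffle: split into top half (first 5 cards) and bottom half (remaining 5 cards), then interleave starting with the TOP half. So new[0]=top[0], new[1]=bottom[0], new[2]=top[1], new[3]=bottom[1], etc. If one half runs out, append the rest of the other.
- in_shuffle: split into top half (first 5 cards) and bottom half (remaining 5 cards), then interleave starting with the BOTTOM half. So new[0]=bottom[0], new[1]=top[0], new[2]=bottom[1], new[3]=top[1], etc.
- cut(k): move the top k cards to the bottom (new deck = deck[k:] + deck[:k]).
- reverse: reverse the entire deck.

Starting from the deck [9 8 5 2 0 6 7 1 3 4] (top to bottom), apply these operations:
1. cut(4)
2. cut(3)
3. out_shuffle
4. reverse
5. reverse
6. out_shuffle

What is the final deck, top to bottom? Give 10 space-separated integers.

After op 1 (cut(4)): [0 6 7 1 3 4 9 8 5 2]
After op 2 (cut(3)): [1 3 4 9 8 5 2 0 6 7]
After op 3 (out_shuffle): [1 5 3 2 4 0 9 6 8 7]
After op 4 (reverse): [7 8 6 9 0 4 2 3 5 1]
After op 5 (reverse): [1 5 3 2 4 0 9 6 8 7]
After op 6 (out_shuffle): [1 0 5 9 3 6 2 8 4 7]

Answer: 1 0 5 9 3 6 2 8 4 7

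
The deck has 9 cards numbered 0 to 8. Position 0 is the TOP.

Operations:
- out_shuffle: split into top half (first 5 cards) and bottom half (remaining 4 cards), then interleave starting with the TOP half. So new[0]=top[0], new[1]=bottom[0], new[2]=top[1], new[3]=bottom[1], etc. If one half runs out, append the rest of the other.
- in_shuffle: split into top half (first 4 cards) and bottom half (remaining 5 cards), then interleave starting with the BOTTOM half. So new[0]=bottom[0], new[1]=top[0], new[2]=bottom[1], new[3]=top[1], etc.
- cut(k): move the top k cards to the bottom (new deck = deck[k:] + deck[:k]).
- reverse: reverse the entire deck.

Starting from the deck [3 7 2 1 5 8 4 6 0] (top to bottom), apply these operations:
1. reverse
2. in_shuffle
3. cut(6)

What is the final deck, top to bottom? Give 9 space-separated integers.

Answer: 7 8 3 5 0 1 6 2 4

Derivation:
After op 1 (reverse): [0 6 4 8 5 1 2 7 3]
After op 2 (in_shuffle): [5 0 1 6 2 4 7 8 3]
After op 3 (cut(6)): [7 8 3 5 0 1 6 2 4]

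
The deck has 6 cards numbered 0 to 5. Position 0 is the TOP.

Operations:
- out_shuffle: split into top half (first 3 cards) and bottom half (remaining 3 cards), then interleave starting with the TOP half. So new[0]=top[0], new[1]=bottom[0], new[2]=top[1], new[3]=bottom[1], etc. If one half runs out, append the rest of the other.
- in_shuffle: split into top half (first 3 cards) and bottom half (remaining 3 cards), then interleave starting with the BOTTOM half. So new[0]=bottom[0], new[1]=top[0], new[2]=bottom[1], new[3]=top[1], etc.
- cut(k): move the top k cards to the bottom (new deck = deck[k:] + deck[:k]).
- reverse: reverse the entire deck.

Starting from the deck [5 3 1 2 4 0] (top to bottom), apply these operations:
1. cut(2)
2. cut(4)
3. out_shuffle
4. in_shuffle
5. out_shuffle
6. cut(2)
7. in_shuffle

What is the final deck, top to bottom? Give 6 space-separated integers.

After op 1 (cut(2)): [1 2 4 0 5 3]
After op 2 (cut(4)): [5 3 1 2 4 0]
After op 3 (out_shuffle): [5 2 3 4 1 0]
After op 4 (in_shuffle): [4 5 1 2 0 3]
After op 5 (out_shuffle): [4 2 5 0 1 3]
After op 6 (cut(2)): [5 0 1 3 4 2]
After op 7 (in_shuffle): [3 5 4 0 2 1]

Answer: 3 5 4 0 2 1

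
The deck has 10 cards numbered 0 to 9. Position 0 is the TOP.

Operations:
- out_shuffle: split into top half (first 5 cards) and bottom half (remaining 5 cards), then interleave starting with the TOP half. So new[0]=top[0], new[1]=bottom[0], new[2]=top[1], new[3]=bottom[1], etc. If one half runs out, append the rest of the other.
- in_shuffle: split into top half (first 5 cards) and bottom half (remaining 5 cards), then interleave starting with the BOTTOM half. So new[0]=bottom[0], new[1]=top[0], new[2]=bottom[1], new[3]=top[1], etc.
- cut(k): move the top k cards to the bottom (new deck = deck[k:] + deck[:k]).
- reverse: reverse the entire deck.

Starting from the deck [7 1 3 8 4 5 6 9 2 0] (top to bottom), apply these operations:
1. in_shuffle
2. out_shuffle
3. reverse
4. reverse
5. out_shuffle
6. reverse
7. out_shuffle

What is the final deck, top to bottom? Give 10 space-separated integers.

After op 1 (in_shuffle): [5 7 6 1 9 3 2 8 0 4]
After op 2 (out_shuffle): [5 3 7 2 6 8 1 0 9 4]
After op 3 (reverse): [4 9 0 1 8 6 2 7 3 5]
After op 4 (reverse): [5 3 7 2 6 8 1 0 9 4]
After op 5 (out_shuffle): [5 8 3 1 7 0 2 9 6 4]
After op 6 (reverse): [4 6 9 2 0 7 1 3 8 5]
After op 7 (out_shuffle): [4 7 6 1 9 3 2 8 0 5]

Answer: 4 7 6 1 9 3 2 8 0 5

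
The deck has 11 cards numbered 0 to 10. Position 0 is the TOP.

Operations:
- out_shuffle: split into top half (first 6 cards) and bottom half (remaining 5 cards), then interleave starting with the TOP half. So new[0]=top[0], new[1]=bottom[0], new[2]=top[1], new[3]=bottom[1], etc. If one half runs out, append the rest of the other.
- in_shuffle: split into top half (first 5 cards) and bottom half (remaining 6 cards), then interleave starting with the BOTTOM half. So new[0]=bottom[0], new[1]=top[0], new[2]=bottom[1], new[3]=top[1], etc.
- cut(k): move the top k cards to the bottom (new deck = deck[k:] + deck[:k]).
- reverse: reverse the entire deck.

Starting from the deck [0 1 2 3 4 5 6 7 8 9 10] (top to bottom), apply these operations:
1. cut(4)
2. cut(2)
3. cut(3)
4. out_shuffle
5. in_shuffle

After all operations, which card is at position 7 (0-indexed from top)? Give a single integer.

Answer: 5

Derivation:
After op 1 (cut(4)): [4 5 6 7 8 9 10 0 1 2 3]
After op 2 (cut(2)): [6 7 8 9 10 0 1 2 3 4 5]
After op 3 (cut(3)): [9 10 0 1 2 3 4 5 6 7 8]
After op 4 (out_shuffle): [9 4 10 5 0 6 1 7 2 8 3]
After op 5 (in_shuffle): [6 9 1 4 7 10 2 5 8 0 3]
Position 7: card 5.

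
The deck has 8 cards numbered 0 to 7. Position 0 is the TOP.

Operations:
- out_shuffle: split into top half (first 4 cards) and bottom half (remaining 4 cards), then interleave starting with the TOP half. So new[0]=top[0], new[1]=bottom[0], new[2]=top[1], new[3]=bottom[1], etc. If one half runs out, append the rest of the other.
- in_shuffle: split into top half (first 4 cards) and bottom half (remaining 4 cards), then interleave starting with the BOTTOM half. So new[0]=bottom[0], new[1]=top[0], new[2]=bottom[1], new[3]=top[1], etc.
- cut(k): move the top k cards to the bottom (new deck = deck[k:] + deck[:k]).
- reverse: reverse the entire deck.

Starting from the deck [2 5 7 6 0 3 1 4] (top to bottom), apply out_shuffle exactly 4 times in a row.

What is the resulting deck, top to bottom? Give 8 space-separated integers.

Answer: 2 0 5 3 7 1 6 4

Derivation:
After op 1 (out_shuffle): [2 0 5 3 7 1 6 4]
After op 2 (out_shuffle): [2 7 0 1 5 6 3 4]
After op 3 (out_shuffle): [2 5 7 6 0 3 1 4]
After op 4 (out_shuffle): [2 0 5 3 7 1 6 4]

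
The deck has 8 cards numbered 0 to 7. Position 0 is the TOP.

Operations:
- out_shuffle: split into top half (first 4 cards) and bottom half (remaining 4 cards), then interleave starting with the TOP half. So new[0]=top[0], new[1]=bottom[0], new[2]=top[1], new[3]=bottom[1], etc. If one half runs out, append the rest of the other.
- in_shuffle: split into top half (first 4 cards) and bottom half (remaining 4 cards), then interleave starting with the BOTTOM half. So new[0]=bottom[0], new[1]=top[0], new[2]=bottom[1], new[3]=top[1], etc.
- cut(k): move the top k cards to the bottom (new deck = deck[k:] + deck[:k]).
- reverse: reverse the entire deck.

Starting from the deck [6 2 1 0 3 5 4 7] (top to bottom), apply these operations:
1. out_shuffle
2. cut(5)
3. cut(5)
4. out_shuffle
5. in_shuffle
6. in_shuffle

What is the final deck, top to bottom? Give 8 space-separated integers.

After op 1 (out_shuffle): [6 3 2 5 1 4 0 7]
After op 2 (cut(5)): [4 0 7 6 3 2 5 1]
After op 3 (cut(5)): [2 5 1 4 0 7 6 3]
After op 4 (out_shuffle): [2 0 5 7 1 6 4 3]
After op 5 (in_shuffle): [1 2 6 0 4 5 3 7]
After op 6 (in_shuffle): [4 1 5 2 3 6 7 0]

Answer: 4 1 5 2 3 6 7 0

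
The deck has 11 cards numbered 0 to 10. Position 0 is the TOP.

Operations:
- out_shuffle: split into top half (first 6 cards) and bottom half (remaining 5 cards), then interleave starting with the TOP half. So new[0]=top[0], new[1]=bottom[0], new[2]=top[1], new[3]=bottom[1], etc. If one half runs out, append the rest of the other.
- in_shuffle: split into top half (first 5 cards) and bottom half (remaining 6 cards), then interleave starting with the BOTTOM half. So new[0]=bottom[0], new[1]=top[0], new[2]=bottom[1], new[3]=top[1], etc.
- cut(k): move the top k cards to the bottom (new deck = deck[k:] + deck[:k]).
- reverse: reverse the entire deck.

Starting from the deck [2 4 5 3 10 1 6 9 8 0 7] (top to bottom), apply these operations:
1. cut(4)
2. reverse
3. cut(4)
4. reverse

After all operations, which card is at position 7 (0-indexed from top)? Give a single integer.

Answer: 9

Derivation:
After op 1 (cut(4)): [10 1 6 9 8 0 7 2 4 5 3]
After op 2 (reverse): [3 5 4 2 7 0 8 9 6 1 10]
After op 3 (cut(4)): [7 0 8 9 6 1 10 3 5 4 2]
After op 4 (reverse): [2 4 5 3 10 1 6 9 8 0 7]
Position 7: card 9.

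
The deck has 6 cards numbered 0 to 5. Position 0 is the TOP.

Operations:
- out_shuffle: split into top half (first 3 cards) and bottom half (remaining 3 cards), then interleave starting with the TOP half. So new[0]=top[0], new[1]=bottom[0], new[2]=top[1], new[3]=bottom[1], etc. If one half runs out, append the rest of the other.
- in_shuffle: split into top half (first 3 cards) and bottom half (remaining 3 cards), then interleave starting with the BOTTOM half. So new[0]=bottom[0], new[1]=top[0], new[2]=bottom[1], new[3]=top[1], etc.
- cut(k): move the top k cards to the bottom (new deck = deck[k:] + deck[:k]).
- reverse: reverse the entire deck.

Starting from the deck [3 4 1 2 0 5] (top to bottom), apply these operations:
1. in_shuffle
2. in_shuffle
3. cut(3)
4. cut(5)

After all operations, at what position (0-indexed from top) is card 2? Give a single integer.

After op 1 (in_shuffle): [2 3 0 4 5 1]
After op 2 (in_shuffle): [4 2 5 3 1 0]
After op 3 (cut(3)): [3 1 0 4 2 5]
After op 4 (cut(5)): [5 3 1 0 4 2]
Card 2 is at position 5.

Answer: 5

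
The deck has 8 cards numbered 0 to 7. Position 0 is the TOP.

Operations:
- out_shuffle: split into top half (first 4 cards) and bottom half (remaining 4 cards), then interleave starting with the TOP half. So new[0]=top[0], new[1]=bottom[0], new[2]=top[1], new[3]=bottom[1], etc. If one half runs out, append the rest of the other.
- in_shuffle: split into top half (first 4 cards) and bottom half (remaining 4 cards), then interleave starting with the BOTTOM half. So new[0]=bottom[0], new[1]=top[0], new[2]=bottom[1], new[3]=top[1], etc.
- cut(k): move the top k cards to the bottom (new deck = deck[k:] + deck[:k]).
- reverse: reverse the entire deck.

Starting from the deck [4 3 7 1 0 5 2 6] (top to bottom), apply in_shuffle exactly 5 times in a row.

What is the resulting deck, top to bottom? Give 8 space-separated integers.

Answer: 3 1 5 6 4 7 0 2

Derivation:
After op 1 (in_shuffle): [0 4 5 3 2 7 6 1]
After op 2 (in_shuffle): [2 0 7 4 6 5 1 3]
After op 3 (in_shuffle): [6 2 5 0 1 7 3 4]
After op 4 (in_shuffle): [1 6 7 2 3 5 4 0]
After op 5 (in_shuffle): [3 1 5 6 4 7 0 2]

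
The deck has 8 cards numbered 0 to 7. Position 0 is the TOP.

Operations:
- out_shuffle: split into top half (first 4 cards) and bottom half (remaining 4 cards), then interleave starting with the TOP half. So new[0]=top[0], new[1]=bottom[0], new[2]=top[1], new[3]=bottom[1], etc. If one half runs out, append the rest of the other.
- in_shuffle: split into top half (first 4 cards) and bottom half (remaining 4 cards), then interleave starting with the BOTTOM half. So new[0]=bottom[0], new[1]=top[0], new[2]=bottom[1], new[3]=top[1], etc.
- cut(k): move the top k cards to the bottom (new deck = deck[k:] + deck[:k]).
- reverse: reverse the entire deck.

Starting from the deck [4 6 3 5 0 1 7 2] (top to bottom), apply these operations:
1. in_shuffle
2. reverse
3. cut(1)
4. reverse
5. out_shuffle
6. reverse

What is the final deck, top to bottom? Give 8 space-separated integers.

Answer: 2 1 3 4 7 0 6 5

Derivation:
After op 1 (in_shuffle): [0 4 1 6 7 3 2 5]
After op 2 (reverse): [5 2 3 7 6 1 4 0]
After op 3 (cut(1)): [2 3 7 6 1 4 0 5]
After op 4 (reverse): [5 0 4 1 6 7 3 2]
After op 5 (out_shuffle): [5 6 0 7 4 3 1 2]
After op 6 (reverse): [2 1 3 4 7 0 6 5]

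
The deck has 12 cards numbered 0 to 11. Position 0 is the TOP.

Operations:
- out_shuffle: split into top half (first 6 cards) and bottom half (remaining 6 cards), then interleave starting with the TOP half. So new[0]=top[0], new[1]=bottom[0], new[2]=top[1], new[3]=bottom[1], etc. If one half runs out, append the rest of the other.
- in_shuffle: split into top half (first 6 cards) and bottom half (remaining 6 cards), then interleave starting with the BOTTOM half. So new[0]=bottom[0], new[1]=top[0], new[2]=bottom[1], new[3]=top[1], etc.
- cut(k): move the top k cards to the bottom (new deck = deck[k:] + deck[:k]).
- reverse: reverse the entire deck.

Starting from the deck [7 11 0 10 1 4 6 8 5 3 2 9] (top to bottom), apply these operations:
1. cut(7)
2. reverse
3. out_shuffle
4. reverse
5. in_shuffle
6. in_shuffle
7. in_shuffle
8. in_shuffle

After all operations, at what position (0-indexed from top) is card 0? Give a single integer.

After op 1 (cut(7)): [8 5 3 2 9 7 11 0 10 1 4 6]
After op 2 (reverse): [6 4 1 10 0 11 7 9 2 3 5 8]
After op 3 (out_shuffle): [6 7 4 9 1 2 10 3 0 5 11 8]
After op 4 (reverse): [8 11 5 0 3 10 2 1 9 4 7 6]
After op 5 (in_shuffle): [2 8 1 11 9 5 4 0 7 3 6 10]
After op 6 (in_shuffle): [4 2 0 8 7 1 3 11 6 9 10 5]
After op 7 (in_shuffle): [3 4 11 2 6 0 9 8 10 7 5 1]
After op 8 (in_shuffle): [9 3 8 4 10 11 7 2 5 6 1 0]
Card 0 is at position 11.

Answer: 11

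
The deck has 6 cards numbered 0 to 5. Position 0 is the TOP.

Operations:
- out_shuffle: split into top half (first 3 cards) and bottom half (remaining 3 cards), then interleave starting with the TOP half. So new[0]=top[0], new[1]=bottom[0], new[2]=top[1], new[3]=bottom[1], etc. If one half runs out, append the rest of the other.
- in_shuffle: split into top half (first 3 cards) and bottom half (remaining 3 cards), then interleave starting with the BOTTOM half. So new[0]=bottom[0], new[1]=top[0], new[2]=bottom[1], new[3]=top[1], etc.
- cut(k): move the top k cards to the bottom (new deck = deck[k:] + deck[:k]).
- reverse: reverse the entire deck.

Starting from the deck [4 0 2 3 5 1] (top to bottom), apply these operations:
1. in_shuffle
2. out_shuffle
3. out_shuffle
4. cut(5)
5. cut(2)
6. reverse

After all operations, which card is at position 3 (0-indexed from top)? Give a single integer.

After op 1 (in_shuffle): [3 4 5 0 1 2]
After op 2 (out_shuffle): [3 0 4 1 5 2]
After op 3 (out_shuffle): [3 1 0 5 4 2]
After op 4 (cut(5)): [2 3 1 0 5 4]
After op 5 (cut(2)): [1 0 5 4 2 3]
After op 6 (reverse): [3 2 4 5 0 1]
Position 3: card 5.

Answer: 5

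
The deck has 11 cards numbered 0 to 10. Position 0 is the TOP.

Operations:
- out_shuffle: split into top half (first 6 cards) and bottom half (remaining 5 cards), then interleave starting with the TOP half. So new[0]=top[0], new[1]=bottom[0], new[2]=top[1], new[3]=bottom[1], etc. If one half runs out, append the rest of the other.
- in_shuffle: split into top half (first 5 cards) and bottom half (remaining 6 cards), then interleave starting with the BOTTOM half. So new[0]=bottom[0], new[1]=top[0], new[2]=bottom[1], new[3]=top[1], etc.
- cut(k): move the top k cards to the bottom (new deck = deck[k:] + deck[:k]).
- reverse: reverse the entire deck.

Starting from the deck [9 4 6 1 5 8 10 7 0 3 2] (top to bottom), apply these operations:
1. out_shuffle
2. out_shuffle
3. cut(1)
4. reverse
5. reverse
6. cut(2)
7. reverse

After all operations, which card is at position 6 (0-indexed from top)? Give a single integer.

Answer: 2

Derivation:
After op 1 (out_shuffle): [9 10 4 7 6 0 1 3 5 2 8]
After op 2 (out_shuffle): [9 1 10 3 4 5 7 2 6 8 0]
After op 3 (cut(1)): [1 10 3 4 5 7 2 6 8 0 9]
After op 4 (reverse): [9 0 8 6 2 7 5 4 3 10 1]
After op 5 (reverse): [1 10 3 4 5 7 2 6 8 0 9]
After op 6 (cut(2)): [3 4 5 7 2 6 8 0 9 1 10]
After op 7 (reverse): [10 1 9 0 8 6 2 7 5 4 3]
Position 6: card 2.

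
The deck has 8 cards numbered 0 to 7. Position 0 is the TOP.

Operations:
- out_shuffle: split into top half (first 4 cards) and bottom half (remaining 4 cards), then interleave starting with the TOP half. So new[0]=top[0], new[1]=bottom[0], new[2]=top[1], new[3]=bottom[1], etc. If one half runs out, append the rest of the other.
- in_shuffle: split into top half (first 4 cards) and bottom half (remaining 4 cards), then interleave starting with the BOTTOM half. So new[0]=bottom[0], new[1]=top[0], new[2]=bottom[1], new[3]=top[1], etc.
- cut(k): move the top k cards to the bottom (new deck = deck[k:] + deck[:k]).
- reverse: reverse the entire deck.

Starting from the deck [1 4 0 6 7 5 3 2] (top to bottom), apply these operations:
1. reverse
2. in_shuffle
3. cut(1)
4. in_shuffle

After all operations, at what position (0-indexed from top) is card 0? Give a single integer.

After op 1 (reverse): [2 3 5 7 6 0 4 1]
After op 2 (in_shuffle): [6 2 0 3 4 5 1 7]
After op 3 (cut(1)): [2 0 3 4 5 1 7 6]
After op 4 (in_shuffle): [5 2 1 0 7 3 6 4]
Card 0 is at position 3.

Answer: 3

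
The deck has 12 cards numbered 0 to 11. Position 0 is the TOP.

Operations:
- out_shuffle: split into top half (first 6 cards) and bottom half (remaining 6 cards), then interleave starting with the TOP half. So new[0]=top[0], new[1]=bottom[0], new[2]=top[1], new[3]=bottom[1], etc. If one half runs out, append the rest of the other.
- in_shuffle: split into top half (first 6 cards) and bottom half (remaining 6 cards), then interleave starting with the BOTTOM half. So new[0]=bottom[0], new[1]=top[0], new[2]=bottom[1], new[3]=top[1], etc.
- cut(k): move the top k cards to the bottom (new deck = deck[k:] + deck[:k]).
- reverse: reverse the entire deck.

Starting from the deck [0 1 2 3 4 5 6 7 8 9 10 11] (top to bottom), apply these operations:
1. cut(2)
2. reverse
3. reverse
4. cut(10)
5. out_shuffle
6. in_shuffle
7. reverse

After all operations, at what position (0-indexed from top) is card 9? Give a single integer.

Answer: 9

Derivation:
After op 1 (cut(2)): [2 3 4 5 6 7 8 9 10 11 0 1]
After op 2 (reverse): [1 0 11 10 9 8 7 6 5 4 3 2]
After op 3 (reverse): [2 3 4 5 6 7 8 9 10 11 0 1]
After op 4 (cut(10)): [0 1 2 3 4 5 6 7 8 9 10 11]
After op 5 (out_shuffle): [0 6 1 7 2 8 3 9 4 10 5 11]
After op 6 (in_shuffle): [3 0 9 6 4 1 10 7 5 2 11 8]
After op 7 (reverse): [8 11 2 5 7 10 1 4 6 9 0 3]
Card 9 is at position 9.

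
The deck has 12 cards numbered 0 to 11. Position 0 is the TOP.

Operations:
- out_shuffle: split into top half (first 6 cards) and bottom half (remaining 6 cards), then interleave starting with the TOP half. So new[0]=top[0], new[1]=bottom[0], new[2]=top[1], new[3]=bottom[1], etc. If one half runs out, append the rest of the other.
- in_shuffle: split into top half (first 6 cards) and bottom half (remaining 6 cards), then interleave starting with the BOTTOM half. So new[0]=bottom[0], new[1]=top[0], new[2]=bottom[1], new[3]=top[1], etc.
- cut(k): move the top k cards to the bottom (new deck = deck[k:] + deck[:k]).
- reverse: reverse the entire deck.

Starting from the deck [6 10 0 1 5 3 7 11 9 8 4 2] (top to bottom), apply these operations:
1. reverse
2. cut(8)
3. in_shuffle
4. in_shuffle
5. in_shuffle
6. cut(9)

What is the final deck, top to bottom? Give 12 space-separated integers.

After op 1 (reverse): [2 4 8 9 11 7 3 5 1 0 10 6]
After op 2 (cut(8)): [1 0 10 6 2 4 8 9 11 7 3 5]
After op 3 (in_shuffle): [8 1 9 0 11 10 7 6 3 2 5 4]
After op 4 (in_shuffle): [7 8 6 1 3 9 2 0 5 11 4 10]
After op 5 (in_shuffle): [2 7 0 8 5 6 11 1 4 3 10 9]
After op 6 (cut(9)): [3 10 9 2 7 0 8 5 6 11 1 4]

Answer: 3 10 9 2 7 0 8 5 6 11 1 4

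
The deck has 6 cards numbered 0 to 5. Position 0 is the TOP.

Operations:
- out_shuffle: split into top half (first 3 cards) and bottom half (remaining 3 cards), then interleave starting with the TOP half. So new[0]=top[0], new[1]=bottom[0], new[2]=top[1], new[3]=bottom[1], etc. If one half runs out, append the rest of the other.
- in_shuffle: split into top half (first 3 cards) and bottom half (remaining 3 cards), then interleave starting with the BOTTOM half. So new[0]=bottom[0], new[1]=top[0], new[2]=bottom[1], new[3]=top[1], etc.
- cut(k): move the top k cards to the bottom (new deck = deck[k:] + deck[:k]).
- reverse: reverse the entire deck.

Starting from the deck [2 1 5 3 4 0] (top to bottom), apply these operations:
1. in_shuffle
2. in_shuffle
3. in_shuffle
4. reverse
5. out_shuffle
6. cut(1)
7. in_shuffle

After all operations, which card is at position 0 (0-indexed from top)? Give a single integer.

Answer: 3

Derivation:
After op 1 (in_shuffle): [3 2 4 1 0 5]
After op 2 (in_shuffle): [1 3 0 2 5 4]
After op 3 (in_shuffle): [2 1 5 3 4 0]
After op 4 (reverse): [0 4 3 5 1 2]
After op 5 (out_shuffle): [0 5 4 1 3 2]
After op 6 (cut(1)): [5 4 1 3 2 0]
After op 7 (in_shuffle): [3 5 2 4 0 1]
Position 0: card 3.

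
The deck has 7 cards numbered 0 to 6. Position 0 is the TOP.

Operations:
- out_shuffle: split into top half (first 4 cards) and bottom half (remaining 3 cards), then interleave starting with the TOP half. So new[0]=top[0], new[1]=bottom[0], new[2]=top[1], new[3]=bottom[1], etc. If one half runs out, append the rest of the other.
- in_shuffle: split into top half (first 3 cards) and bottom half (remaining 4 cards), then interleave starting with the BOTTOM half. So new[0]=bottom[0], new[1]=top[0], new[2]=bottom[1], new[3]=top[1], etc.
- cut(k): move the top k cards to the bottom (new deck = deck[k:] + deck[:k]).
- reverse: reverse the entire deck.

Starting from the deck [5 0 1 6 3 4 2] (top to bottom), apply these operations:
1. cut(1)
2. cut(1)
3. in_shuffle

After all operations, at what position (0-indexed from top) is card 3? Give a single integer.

Answer: 5

Derivation:
After op 1 (cut(1)): [0 1 6 3 4 2 5]
After op 2 (cut(1)): [1 6 3 4 2 5 0]
After op 3 (in_shuffle): [4 1 2 6 5 3 0]
Card 3 is at position 5.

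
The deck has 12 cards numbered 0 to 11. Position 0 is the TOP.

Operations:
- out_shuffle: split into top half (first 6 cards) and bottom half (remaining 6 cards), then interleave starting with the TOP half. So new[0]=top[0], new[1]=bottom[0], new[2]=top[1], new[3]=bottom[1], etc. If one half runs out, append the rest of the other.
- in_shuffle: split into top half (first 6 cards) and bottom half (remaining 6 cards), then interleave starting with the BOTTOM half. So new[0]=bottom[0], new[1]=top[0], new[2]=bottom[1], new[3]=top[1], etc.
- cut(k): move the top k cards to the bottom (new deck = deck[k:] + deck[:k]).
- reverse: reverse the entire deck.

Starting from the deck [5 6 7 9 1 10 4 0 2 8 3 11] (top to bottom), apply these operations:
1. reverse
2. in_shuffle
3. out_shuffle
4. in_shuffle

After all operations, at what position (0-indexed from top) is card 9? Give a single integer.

Answer: 4

Derivation:
After op 1 (reverse): [11 3 8 2 0 4 10 1 9 7 6 5]
After op 2 (in_shuffle): [10 11 1 3 9 8 7 2 6 0 5 4]
After op 3 (out_shuffle): [10 7 11 2 1 6 3 0 9 5 8 4]
After op 4 (in_shuffle): [3 10 0 7 9 11 5 2 8 1 4 6]
Card 9 is at position 4.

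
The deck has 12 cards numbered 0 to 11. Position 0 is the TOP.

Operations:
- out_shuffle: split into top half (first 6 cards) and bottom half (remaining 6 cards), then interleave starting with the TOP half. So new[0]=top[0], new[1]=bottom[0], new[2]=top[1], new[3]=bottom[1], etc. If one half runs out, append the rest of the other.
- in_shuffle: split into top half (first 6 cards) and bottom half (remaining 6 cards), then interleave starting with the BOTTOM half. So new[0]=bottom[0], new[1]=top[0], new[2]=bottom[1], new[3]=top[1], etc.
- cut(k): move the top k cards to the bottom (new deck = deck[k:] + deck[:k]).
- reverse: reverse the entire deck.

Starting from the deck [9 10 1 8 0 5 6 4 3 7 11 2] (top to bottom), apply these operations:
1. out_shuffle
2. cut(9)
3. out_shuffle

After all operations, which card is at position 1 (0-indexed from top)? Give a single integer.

Answer: 4

Derivation:
After op 1 (out_shuffle): [9 6 10 4 1 3 8 7 0 11 5 2]
After op 2 (cut(9)): [11 5 2 9 6 10 4 1 3 8 7 0]
After op 3 (out_shuffle): [11 4 5 1 2 3 9 8 6 7 10 0]
Position 1: card 4.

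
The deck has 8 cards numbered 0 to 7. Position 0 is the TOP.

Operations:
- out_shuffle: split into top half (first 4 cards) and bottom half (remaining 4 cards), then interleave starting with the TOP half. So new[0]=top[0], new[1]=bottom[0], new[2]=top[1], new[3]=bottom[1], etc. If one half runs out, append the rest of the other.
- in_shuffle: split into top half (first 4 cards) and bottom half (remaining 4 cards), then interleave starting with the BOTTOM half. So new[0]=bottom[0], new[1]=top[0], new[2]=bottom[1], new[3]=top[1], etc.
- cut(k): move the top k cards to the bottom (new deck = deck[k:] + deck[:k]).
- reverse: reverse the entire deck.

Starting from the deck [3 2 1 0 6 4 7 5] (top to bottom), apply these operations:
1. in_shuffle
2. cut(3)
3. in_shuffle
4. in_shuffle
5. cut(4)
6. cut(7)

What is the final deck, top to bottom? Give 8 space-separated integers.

After op 1 (in_shuffle): [6 3 4 2 7 1 5 0]
After op 2 (cut(3)): [2 7 1 5 0 6 3 4]
After op 3 (in_shuffle): [0 2 6 7 3 1 4 5]
After op 4 (in_shuffle): [3 0 1 2 4 6 5 7]
After op 5 (cut(4)): [4 6 5 7 3 0 1 2]
After op 6 (cut(7)): [2 4 6 5 7 3 0 1]

Answer: 2 4 6 5 7 3 0 1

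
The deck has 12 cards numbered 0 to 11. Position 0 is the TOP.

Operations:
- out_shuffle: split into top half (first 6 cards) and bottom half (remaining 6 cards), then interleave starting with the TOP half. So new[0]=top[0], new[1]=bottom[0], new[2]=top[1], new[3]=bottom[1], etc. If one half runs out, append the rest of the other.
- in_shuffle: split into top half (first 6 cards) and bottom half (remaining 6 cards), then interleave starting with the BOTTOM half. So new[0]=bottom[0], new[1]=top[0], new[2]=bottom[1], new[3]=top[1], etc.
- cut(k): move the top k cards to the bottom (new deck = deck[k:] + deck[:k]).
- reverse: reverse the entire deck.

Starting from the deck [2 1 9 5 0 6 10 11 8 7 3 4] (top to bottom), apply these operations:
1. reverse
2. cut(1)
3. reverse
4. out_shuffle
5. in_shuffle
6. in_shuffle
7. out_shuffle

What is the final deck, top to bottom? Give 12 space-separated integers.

Answer: 7 1 9 6 10 3 4 5 0 11 8 2

Derivation:
After op 1 (reverse): [4 3 7 8 11 10 6 0 5 9 1 2]
After op 2 (cut(1)): [3 7 8 11 10 6 0 5 9 1 2 4]
After op 3 (reverse): [4 2 1 9 5 0 6 10 11 8 7 3]
After op 4 (out_shuffle): [4 6 2 10 1 11 9 8 5 7 0 3]
After op 5 (in_shuffle): [9 4 8 6 5 2 7 10 0 1 3 11]
After op 6 (in_shuffle): [7 9 10 4 0 8 1 6 3 5 11 2]
After op 7 (out_shuffle): [7 1 9 6 10 3 4 5 0 11 8 2]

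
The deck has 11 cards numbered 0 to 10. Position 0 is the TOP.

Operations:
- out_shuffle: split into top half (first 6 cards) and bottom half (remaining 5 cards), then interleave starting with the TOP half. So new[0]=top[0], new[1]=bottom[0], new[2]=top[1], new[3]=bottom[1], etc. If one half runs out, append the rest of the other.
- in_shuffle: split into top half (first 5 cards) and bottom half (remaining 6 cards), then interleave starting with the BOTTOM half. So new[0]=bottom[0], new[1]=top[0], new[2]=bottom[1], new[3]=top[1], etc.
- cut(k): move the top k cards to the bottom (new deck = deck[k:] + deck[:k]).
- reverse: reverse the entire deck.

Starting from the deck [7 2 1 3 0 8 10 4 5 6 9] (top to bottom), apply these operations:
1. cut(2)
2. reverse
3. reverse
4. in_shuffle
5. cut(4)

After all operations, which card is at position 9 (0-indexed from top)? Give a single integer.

After op 1 (cut(2)): [1 3 0 8 10 4 5 6 9 7 2]
After op 2 (reverse): [2 7 9 6 5 4 10 8 0 3 1]
After op 3 (reverse): [1 3 0 8 10 4 5 6 9 7 2]
After op 4 (in_shuffle): [4 1 5 3 6 0 9 8 7 10 2]
After op 5 (cut(4)): [6 0 9 8 7 10 2 4 1 5 3]
Position 9: card 5.

Answer: 5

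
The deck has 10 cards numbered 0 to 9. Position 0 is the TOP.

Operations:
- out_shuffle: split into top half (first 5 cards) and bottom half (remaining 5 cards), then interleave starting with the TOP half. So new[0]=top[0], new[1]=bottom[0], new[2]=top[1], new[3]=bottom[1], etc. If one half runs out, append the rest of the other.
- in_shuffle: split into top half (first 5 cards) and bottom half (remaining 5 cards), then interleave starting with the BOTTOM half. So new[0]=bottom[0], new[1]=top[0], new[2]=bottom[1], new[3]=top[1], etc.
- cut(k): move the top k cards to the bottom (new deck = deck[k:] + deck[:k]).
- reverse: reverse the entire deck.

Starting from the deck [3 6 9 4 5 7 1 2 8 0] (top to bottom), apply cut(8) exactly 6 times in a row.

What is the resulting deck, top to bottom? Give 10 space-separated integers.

After op 1 (cut(8)): [8 0 3 6 9 4 5 7 1 2]
After op 2 (cut(8)): [1 2 8 0 3 6 9 4 5 7]
After op 3 (cut(8)): [5 7 1 2 8 0 3 6 9 4]
After op 4 (cut(8)): [9 4 5 7 1 2 8 0 3 6]
After op 5 (cut(8)): [3 6 9 4 5 7 1 2 8 0]
After op 6 (cut(8)): [8 0 3 6 9 4 5 7 1 2]

Answer: 8 0 3 6 9 4 5 7 1 2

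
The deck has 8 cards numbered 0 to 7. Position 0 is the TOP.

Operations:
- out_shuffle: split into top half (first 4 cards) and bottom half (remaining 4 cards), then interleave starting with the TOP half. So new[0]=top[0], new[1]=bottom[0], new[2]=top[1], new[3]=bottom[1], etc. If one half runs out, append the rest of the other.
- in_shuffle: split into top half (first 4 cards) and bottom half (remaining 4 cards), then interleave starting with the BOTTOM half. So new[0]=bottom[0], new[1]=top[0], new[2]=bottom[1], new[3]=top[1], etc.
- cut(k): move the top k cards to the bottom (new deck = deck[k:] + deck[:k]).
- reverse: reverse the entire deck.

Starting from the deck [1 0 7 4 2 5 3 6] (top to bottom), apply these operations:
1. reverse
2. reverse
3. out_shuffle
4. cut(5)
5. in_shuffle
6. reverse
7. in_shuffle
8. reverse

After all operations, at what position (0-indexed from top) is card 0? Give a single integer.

Answer: 5

Derivation:
After op 1 (reverse): [6 3 5 2 4 7 0 1]
After op 2 (reverse): [1 0 7 4 2 5 3 6]
After op 3 (out_shuffle): [1 2 0 5 7 3 4 6]
After op 4 (cut(5)): [3 4 6 1 2 0 5 7]
After op 5 (in_shuffle): [2 3 0 4 5 6 7 1]
After op 6 (reverse): [1 7 6 5 4 0 3 2]
After op 7 (in_shuffle): [4 1 0 7 3 6 2 5]
After op 8 (reverse): [5 2 6 3 7 0 1 4]
Card 0 is at position 5.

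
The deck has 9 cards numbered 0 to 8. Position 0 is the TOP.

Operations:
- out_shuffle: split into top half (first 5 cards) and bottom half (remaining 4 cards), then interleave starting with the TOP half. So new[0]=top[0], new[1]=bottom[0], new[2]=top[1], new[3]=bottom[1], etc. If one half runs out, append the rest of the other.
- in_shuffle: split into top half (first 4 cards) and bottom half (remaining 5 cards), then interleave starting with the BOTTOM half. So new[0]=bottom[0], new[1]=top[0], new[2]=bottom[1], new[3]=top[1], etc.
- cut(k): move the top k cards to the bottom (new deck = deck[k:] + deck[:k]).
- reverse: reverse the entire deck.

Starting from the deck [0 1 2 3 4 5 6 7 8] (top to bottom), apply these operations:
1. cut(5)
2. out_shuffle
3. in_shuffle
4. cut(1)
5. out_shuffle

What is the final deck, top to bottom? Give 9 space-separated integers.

Answer: 5 4 3 2 1 0 8 7 6

Derivation:
After op 1 (cut(5)): [5 6 7 8 0 1 2 3 4]
After op 2 (out_shuffle): [5 1 6 2 7 3 8 4 0]
After op 3 (in_shuffle): [7 5 3 1 8 6 4 2 0]
After op 4 (cut(1)): [5 3 1 8 6 4 2 0 7]
After op 5 (out_shuffle): [5 4 3 2 1 0 8 7 6]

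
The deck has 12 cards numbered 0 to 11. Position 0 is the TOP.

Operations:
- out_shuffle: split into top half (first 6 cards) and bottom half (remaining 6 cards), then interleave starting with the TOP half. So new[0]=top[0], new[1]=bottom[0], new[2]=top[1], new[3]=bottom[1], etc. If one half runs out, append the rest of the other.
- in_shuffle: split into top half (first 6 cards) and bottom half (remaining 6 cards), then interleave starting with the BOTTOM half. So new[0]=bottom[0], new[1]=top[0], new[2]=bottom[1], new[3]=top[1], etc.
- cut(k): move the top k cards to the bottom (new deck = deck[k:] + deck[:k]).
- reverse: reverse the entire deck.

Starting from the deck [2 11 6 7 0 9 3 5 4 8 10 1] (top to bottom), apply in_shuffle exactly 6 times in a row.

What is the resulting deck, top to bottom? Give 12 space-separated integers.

Answer: 1 10 8 4 5 3 9 0 7 6 11 2

Derivation:
After op 1 (in_shuffle): [3 2 5 11 4 6 8 7 10 0 1 9]
After op 2 (in_shuffle): [8 3 7 2 10 5 0 11 1 4 9 6]
After op 3 (in_shuffle): [0 8 11 3 1 7 4 2 9 10 6 5]
After op 4 (in_shuffle): [4 0 2 8 9 11 10 3 6 1 5 7]
After op 5 (in_shuffle): [10 4 3 0 6 2 1 8 5 9 7 11]
After op 6 (in_shuffle): [1 10 8 4 5 3 9 0 7 6 11 2]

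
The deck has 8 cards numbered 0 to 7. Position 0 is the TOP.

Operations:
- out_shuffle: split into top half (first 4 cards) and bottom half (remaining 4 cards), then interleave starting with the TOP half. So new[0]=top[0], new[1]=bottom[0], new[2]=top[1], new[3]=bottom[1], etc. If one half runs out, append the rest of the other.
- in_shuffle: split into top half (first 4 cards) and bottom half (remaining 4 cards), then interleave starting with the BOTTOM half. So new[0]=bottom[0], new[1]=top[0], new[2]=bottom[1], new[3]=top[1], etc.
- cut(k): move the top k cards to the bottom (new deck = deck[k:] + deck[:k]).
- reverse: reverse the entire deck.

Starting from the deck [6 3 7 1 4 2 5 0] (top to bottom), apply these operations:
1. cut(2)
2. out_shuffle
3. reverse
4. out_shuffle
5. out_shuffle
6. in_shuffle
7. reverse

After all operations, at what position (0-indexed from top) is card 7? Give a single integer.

After op 1 (cut(2)): [7 1 4 2 5 0 6 3]
After op 2 (out_shuffle): [7 5 1 0 4 6 2 3]
After op 3 (reverse): [3 2 6 4 0 1 5 7]
After op 4 (out_shuffle): [3 0 2 1 6 5 4 7]
After op 5 (out_shuffle): [3 6 0 5 2 4 1 7]
After op 6 (in_shuffle): [2 3 4 6 1 0 7 5]
After op 7 (reverse): [5 7 0 1 6 4 3 2]
Card 7 is at position 1.

Answer: 1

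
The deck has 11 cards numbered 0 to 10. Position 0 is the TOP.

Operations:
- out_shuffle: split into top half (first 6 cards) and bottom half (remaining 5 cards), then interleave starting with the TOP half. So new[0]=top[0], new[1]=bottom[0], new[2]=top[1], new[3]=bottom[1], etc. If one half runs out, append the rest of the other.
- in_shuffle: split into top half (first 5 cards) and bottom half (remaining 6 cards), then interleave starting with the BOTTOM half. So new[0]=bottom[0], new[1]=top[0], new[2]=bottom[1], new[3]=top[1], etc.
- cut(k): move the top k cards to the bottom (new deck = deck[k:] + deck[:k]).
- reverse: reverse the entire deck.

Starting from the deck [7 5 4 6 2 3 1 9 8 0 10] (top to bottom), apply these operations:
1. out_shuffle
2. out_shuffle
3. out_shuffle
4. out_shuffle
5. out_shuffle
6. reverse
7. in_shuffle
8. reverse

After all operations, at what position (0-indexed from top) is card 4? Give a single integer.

After op 1 (out_shuffle): [7 1 5 9 4 8 6 0 2 10 3]
After op 2 (out_shuffle): [7 6 1 0 5 2 9 10 4 3 8]
After op 3 (out_shuffle): [7 9 6 10 1 4 0 3 5 8 2]
After op 4 (out_shuffle): [7 0 9 3 6 5 10 8 1 2 4]
After op 5 (out_shuffle): [7 10 0 8 9 1 3 2 6 4 5]
After op 6 (reverse): [5 4 6 2 3 1 9 8 0 10 7]
After op 7 (in_shuffle): [1 5 9 4 8 6 0 2 10 3 7]
After op 8 (reverse): [7 3 10 2 0 6 8 4 9 5 1]
Card 4 is at position 7.

Answer: 7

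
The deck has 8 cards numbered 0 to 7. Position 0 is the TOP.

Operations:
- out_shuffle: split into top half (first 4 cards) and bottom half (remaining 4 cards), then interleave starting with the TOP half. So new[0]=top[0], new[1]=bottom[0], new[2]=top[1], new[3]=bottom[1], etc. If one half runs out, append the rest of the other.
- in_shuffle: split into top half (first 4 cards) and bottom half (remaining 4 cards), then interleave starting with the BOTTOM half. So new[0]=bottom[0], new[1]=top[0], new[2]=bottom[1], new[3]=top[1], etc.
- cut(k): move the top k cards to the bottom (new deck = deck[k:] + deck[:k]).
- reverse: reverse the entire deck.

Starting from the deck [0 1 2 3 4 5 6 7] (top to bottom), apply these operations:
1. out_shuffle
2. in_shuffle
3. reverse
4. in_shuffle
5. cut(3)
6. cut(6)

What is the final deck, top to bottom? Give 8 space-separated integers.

After op 1 (out_shuffle): [0 4 1 5 2 6 3 7]
After op 2 (in_shuffle): [2 0 6 4 3 1 7 5]
After op 3 (reverse): [5 7 1 3 4 6 0 2]
After op 4 (in_shuffle): [4 5 6 7 0 1 2 3]
After op 5 (cut(3)): [7 0 1 2 3 4 5 6]
After op 6 (cut(6)): [5 6 7 0 1 2 3 4]

Answer: 5 6 7 0 1 2 3 4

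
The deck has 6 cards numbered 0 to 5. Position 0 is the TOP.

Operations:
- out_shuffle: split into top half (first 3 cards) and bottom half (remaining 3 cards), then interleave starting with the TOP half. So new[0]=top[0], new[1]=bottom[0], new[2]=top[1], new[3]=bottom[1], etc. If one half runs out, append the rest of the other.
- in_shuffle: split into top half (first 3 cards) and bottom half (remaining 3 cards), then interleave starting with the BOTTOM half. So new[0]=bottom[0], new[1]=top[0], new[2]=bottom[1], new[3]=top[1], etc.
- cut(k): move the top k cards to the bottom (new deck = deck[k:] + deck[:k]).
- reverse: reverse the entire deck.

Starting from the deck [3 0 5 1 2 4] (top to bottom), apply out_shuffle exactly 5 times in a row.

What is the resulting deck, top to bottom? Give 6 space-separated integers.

After op 1 (out_shuffle): [3 1 0 2 5 4]
After op 2 (out_shuffle): [3 2 1 5 0 4]
After op 3 (out_shuffle): [3 5 2 0 1 4]
After op 4 (out_shuffle): [3 0 5 1 2 4]
After op 5 (out_shuffle): [3 1 0 2 5 4]

Answer: 3 1 0 2 5 4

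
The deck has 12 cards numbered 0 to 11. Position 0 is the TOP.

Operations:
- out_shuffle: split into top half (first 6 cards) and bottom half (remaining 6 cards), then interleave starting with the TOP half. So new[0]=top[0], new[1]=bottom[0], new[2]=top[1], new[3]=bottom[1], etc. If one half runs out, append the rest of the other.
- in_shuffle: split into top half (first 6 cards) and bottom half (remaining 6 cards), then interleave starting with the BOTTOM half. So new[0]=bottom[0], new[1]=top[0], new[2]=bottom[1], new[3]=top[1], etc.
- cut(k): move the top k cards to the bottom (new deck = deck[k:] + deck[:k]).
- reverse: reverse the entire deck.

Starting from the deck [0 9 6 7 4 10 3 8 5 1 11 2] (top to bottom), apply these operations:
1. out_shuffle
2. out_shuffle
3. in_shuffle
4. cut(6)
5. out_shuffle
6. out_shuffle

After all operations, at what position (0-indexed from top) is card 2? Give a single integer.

After op 1 (out_shuffle): [0 3 9 8 6 5 7 1 4 11 10 2]
After op 2 (out_shuffle): [0 7 3 1 9 4 8 11 6 10 5 2]
After op 3 (in_shuffle): [8 0 11 7 6 3 10 1 5 9 2 4]
After op 4 (cut(6)): [10 1 5 9 2 4 8 0 11 7 6 3]
After op 5 (out_shuffle): [10 8 1 0 5 11 9 7 2 6 4 3]
After op 6 (out_shuffle): [10 9 8 7 1 2 0 6 5 4 11 3]
Card 2 is at position 5.

Answer: 5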